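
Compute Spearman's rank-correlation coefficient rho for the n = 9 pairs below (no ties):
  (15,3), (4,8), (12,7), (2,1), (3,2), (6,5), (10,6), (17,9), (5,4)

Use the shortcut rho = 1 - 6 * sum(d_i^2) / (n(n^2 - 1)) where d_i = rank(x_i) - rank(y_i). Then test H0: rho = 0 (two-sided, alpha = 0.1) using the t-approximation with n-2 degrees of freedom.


Step 1: Rank x and y separately (midranks; no ties here).
rank(x): 15->8, 4->3, 12->7, 2->1, 3->2, 6->5, 10->6, 17->9, 5->4
rank(y): 3->3, 8->8, 7->7, 1->1, 2->2, 5->5, 6->6, 9->9, 4->4
Step 2: d_i = R_x(i) - R_y(i); compute d_i^2.
  (8-3)^2=25, (3-8)^2=25, (7-7)^2=0, (1-1)^2=0, (2-2)^2=0, (5-5)^2=0, (6-6)^2=0, (9-9)^2=0, (4-4)^2=0
sum(d^2) = 50.
Step 3: rho = 1 - 6*50 / (9*(9^2 - 1)) = 1 - 300/720 = 0.583333.
Step 4: Under H0, t = rho * sqrt((n-2)/(1-rho^2)) = 1.9001 ~ t(7).
Step 5: Two-sided p-value from the t-distribution with 7 df = 0.099186.
Step 6: alpha = 0.1. reject H0.

rho = 0.5833, p = 0.099186, reject H0 at alpha = 0.1.


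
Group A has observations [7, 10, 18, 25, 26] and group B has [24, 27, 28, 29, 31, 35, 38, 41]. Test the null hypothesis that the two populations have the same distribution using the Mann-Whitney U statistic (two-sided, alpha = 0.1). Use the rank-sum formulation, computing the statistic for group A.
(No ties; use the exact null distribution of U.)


Step 1: Combine and sort all 13 observations; assign midranks.
sorted (value, group): (7,X), (10,X), (18,X), (24,Y), (25,X), (26,X), (27,Y), (28,Y), (29,Y), (31,Y), (35,Y), (38,Y), (41,Y)
ranks: 7->1, 10->2, 18->3, 24->4, 25->5, 26->6, 27->7, 28->8, 29->9, 31->10, 35->11, 38->12, 41->13
Step 2: Rank sum for X: R1 = 1 + 2 + 3 + 5 + 6 = 17.
Step 3: U_X = R1 - n1(n1+1)/2 = 17 - 5*6/2 = 17 - 15 = 2.
       U_Y = n1*n2 - U_X = 40 - 2 = 38.
Step 4: No ties, so the exact null distribution of U (based on enumerating the C(13,5) = 1287 equally likely rank assignments) gives the two-sided p-value.
Step 5: p-value = 0.006216; compare to alpha = 0.1. reject H0.

U_X = 2, p = 0.006216, reject H0 at alpha = 0.1.


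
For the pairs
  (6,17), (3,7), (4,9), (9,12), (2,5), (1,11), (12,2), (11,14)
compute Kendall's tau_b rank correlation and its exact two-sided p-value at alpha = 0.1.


Step 1: Enumerate the 28 unordered pairs (i,j) with i<j and classify each by sign(x_j-x_i) * sign(y_j-y_i).
  (1,2):dx=-3,dy=-10->C; (1,3):dx=-2,dy=-8->C; (1,4):dx=+3,dy=-5->D; (1,5):dx=-4,dy=-12->C
  (1,6):dx=-5,dy=-6->C; (1,7):dx=+6,dy=-15->D; (1,8):dx=+5,dy=-3->D; (2,3):dx=+1,dy=+2->C
  (2,4):dx=+6,dy=+5->C; (2,5):dx=-1,dy=-2->C; (2,6):dx=-2,dy=+4->D; (2,7):dx=+9,dy=-5->D
  (2,8):dx=+8,dy=+7->C; (3,4):dx=+5,dy=+3->C; (3,5):dx=-2,dy=-4->C; (3,6):dx=-3,dy=+2->D
  (3,7):dx=+8,dy=-7->D; (3,8):dx=+7,dy=+5->C; (4,5):dx=-7,dy=-7->C; (4,6):dx=-8,dy=-1->C
  (4,7):dx=+3,dy=-10->D; (4,8):dx=+2,dy=+2->C; (5,6):dx=-1,dy=+6->D; (5,7):dx=+10,dy=-3->D
  (5,8):dx=+9,dy=+9->C; (6,7):dx=+11,dy=-9->D; (6,8):dx=+10,dy=+3->C; (7,8):dx=-1,dy=+12->D
Step 2: C = 16, D = 12, total pairs = 28.
Step 3: tau = (C - D)/(n(n-1)/2) = (16 - 12)/28 = 0.142857.
Step 4: Exact two-sided p-value (enumerate n! = 40320 permutations of y under H0): p = 0.719544.
Step 5: alpha = 0.1. fail to reject H0.

tau_b = 0.1429 (C=16, D=12), p = 0.719544, fail to reject H0.


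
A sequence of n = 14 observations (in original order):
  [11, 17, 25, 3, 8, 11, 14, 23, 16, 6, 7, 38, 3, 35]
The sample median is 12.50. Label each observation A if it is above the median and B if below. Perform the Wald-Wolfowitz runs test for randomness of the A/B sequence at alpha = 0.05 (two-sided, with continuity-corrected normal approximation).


Step 1: Compute median = 12.50; label A = above, B = below.
Labels in order: BAABBBAAABBABA  (n_A = 7, n_B = 7)
Step 2: Count runs R = 8.
Step 3: Under H0 (random ordering), E[R] = 2*n_A*n_B/(n_A+n_B) + 1 = 2*7*7/14 + 1 = 8.0000.
        Var[R] = 2*n_A*n_B*(2*n_A*n_B - n_A - n_B) / ((n_A+n_B)^2 * (n_A+n_B-1)) = 8232/2548 = 3.2308.
        SD[R] = 1.7974.
Step 4: R = E[R], so z = 0 with no continuity correction.
Step 5: Two-sided p-value via normal approximation = 2*(1 - Phi(|z|)) = 1.000000.
Step 6: alpha = 0.05. fail to reject H0.

R = 8, z = 0.0000, p = 1.000000, fail to reject H0.


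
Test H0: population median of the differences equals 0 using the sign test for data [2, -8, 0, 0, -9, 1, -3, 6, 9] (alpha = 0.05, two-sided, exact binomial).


Step 1: Discard zero differences. Original n = 9; n_eff = number of nonzero differences = 7.
Nonzero differences (with sign): +2, -8, -9, +1, -3, +6, +9
Step 2: Count signs: positive = 4, negative = 3.
Step 3: Under H0: P(positive) = 0.5, so the number of positives S ~ Bin(7, 0.5).
Step 4: Two-sided exact p-value = sum of Bin(7,0.5) probabilities at or below the observed probability = 1.000000.
Step 5: alpha = 0.05. fail to reject H0.

n_eff = 7, pos = 4, neg = 3, p = 1.000000, fail to reject H0.


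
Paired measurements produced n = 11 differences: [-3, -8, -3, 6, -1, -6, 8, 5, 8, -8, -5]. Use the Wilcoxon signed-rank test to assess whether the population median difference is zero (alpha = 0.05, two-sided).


Step 1: Drop any zero differences (none here) and take |d_i|.
|d| = [3, 8, 3, 6, 1, 6, 8, 5, 8, 8, 5]
Step 2: Midrank |d_i| (ties get averaged ranks).
ranks: |3|->2.5, |8|->9.5, |3|->2.5, |6|->6.5, |1|->1, |6|->6.5, |8|->9.5, |5|->4.5, |8|->9.5, |8|->9.5, |5|->4.5
Step 3: Attach original signs; sum ranks with positive sign and with negative sign.
W+ = 6.5 + 9.5 + 4.5 + 9.5 = 30
W- = 2.5 + 9.5 + 2.5 + 1 + 6.5 + 9.5 + 4.5 = 36
(Check: W+ + W- = 66 should equal n(n+1)/2 = 66.)
Step 4: Test statistic W = min(W+, W-) = 30.
Step 5: Ties in |d|, so use the tie-corrected normal approximation.
        E[W] = n(n+1)/4 = 11*12/4 = 33.
        Tie groups: |d|=3 (t=2), |d|=5 (t=2), |d|=6 (t=2), |d|=8 (t=4); sum(t^3 - t) = 78.
        Var[W] = n(n+1)(2n+1)/24 - sum(t^3-t)/48 = 3036/24 - 78/48 = 124.875.
        z = (W - E[W]) / sqrt(Var[W]) = (30 - 33) / 11.1747 = -0.2685.
        Two-sided p = 2*Phi(z) = 0.788343.
Step 6: alpha = 0.05. fail to reject H0.

W+ = 30, W- = 36, W = min = 30, p = 0.788343, fail to reject H0.


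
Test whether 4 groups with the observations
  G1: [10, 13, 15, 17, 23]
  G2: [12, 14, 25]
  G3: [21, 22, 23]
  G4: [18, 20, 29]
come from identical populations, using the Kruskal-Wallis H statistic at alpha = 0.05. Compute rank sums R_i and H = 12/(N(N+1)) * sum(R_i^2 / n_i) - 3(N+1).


Step 1: Combine all N = 14 observations and assign midranks.
sorted (value, group, rank): (10,G1,1), (12,G2,2), (13,G1,3), (14,G2,4), (15,G1,5), (17,G1,6), (18,G4,7), (20,G4,8), (21,G3,9), (22,G3,10), (23,G1,11.5), (23,G3,11.5), (25,G2,13), (29,G4,14)
Step 2: Sum ranks within each group.
R_1 = 26.5 (n_1 = 5)
R_2 = 19 (n_2 = 3)
R_3 = 30.5 (n_3 = 3)
R_4 = 29 (n_4 = 3)
Step 3: H = 12/(N(N+1)) * sum(R_i^2/n_i) - 3(N+1)
     = 12/(14*15) * (26.5^2/5 + 19^2/3 + 30.5^2/3 + 29^2/3) - 3*15
     = 0.057143 * 851.2 - 45
     = 3.640000.
Step 4: Ties present; correction factor C = 1 - 6/(14^3 - 14) = 0.997802. Corrected H = 3.640000 / 0.997802 = 3.648018.
Step 5: Under H0, H ~ chi^2(3); p-value = 0.302066.
Step 6: alpha = 0.05. fail to reject H0.

H = 3.6480, df = 3, p = 0.302066, fail to reject H0.


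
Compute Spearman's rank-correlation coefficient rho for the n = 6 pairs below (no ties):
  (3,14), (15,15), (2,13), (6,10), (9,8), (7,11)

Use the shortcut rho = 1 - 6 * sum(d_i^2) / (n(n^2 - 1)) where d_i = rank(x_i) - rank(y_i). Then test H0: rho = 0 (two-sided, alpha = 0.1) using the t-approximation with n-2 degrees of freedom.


Step 1: Rank x and y separately (midranks; no ties here).
rank(x): 3->2, 15->6, 2->1, 6->3, 9->5, 7->4
rank(y): 14->5, 15->6, 13->4, 10->2, 8->1, 11->3
Step 2: d_i = R_x(i) - R_y(i); compute d_i^2.
  (2-5)^2=9, (6-6)^2=0, (1-4)^2=9, (3-2)^2=1, (5-1)^2=16, (4-3)^2=1
sum(d^2) = 36.
Step 3: rho = 1 - 6*36 / (6*(6^2 - 1)) = 1 - 216/210 = -0.028571.
Step 4: Under H0, t = rho * sqrt((n-2)/(1-rho^2)) = -0.0572 ~ t(4).
Step 5: Two-sided p-value from the t-distribution with 4 df = 0.957155.
Step 6: alpha = 0.1. fail to reject H0.

rho = -0.0286, p = 0.957155, fail to reject H0 at alpha = 0.1.


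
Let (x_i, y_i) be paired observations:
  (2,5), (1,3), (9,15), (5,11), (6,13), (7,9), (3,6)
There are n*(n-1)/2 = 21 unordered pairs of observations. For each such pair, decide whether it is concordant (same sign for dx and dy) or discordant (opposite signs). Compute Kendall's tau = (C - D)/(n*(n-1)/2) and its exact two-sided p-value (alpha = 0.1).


Step 1: Enumerate the 21 unordered pairs (i,j) with i<j and classify each by sign(x_j-x_i) * sign(y_j-y_i).
  (1,2):dx=-1,dy=-2->C; (1,3):dx=+7,dy=+10->C; (1,4):dx=+3,dy=+6->C; (1,5):dx=+4,dy=+8->C
  (1,6):dx=+5,dy=+4->C; (1,7):dx=+1,dy=+1->C; (2,3):dx=+8,dy=+12->C; (2,4):dx=+4,dy=+8->C
  (2,5):dx=+5,dy=+10->C; (2,6):dx=+6,dy=+6->C; (2,7):dx=+2,dy=+3->C; (3,4):dx=-4,dy=-4->C
  (3,5):dx=-3,dy=-2->C; (3,6):dx=-2,dy=-6->C; (3,7):dx=-6,dy=-9->C; (4,5):dx=+1,dy=+2->C
  (4,6):dx=+2,dy=-2->D; (4,7):dx=-2,dy=-5->C; (5,6):dx=+1,dy=-4->D; (5,7):dx=-3,dy=-7->C
  (6,7):dx=-4,dy=-3->C
Step 2: C = 19, D = 2, total pairs = 21.
Step 3: tau = (C - D)/(n(n-1)/2) = (19 - 2)/21 = 0.809524.
Step 4: Exact two-sided p-value (enumerate n! = 5040 permutations of y under H0): p = 0.010714.
Step 5: alpha = 0.1. reject H0.

tau_b = 0.8095 (C=19, D=2), p = 0.010714, reject H0.


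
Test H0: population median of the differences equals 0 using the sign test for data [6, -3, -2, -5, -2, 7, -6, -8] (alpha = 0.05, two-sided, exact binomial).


Step 1: Discard zero differences. Original n = 8; n_eff = number of nonzero differences = 8.
Nonzero differences (with sign): +6, -3, -2, -5, -2, +7, -6, -8
Step 2: Count signs: positive = 2, negative = 6.
Step 3: Under H0: P(positive) = 0.5, so the number of positives S ~ Bin(8, 0.5).
Step 4: Two-sided exact p-value = sum of Bin(8,0.5) probabilities at or below the observed probability = 0.289062.
Step 5: alpha = 0.05. fail to reject H0.

n_eff = 8, pos = 2, neg = 6, p = 0.289062, fail to reject H0.


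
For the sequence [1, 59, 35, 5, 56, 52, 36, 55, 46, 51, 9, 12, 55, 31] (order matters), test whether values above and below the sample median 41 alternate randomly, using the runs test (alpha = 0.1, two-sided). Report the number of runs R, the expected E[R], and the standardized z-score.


Step 1: Compute median = 41; label A = above, B = below.
Labels in order: BABBAABAAABBAB  (n_A = 7, n_B = 7)
Step 2: Count runs R = 9.
Step 3: Under H0 (random ordering), E[R] = 2*n_A*n_B/(n_A+n_B) + 1 = 2*7*7/14 + 1 = 8.0000.
        Var[R] = 2*n_A*n_B*(2*n_A*n_B - n_A - n_B) / ((n_A+n_B)^2 * (n_A+n_B-1)) = 8232/2548 = 3.2308.
        SD[R] = 1.7974.
Step 4: Continuity-corrected z = (R - 0.5 - E[R]) / SD[R] = (9 - 0.5 - 8.0000) / 1.7974 = 0.2782.
Step 5: Two-sided p-value via normal approximation = 2*(1 - Phi(|z|)) = 0.780879.
Step 6: alpha = 0.1. fail to reject H0.

R = 9, z = 0.2782, p = 0.780879, fail to reject H0.


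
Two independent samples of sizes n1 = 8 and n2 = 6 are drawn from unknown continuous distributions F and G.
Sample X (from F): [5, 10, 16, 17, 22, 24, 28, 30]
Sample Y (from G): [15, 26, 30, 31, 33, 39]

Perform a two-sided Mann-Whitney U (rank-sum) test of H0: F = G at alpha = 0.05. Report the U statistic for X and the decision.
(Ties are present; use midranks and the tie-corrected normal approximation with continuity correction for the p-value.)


Step 1: Combine and sort all 14 observations; assign midranks.
sorted (value, group): (5,X), (10,X), (15,Y), (16,X), (17,X), (22,X), (24,X), (26,Y), (28,X), (30,X), (30,Y), (31,Y), (33,Y), (39,Y)
ranks: 5->1, 10->2, 15->3, 16->4, 17->5, 22->6, 24->7, 26->8, 28->9, 30->10.5, 30->10.5, 31->12, 33->13, 39->14
Step 2: Rank sum for X: R1 = 1 + 2 + 4 + 5 + 6 + 7 + 9 + 10.5 = 44.5.
Step 3: U_X = R1 - n1(n1+1)/2 = 44.5 - 8*9/2 = 44.5 - 36 = 8.5.
       U_Y = n1*n2 - U_X = 48 - 8.5 = 39.5.
Step 4: Ties are present, so use the tie-corrected normal approximation (with continuity correction) for the p-value.
Step 5: p-value = 0.052547; compare to alpha = 0.05. fail to reject H0.

U_X = 8.5, p = 0.052547, fail to reject H0 at alpha = 0.05.


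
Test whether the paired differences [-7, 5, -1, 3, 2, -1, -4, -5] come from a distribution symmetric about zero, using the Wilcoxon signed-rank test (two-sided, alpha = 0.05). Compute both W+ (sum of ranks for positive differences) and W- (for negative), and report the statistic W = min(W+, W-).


Step 1: Drop any zero differences (none here) and take |d_i|.
|d| = [7, 5, 1, 3, 2, 1, 4, 5]
Step 2: Midrank |d_i| (ties get averaged ranks).
ranks: |7|->8, |5|->6.5, |1|->1.5, |3|->4, |2|->3, |1|->1.5, |4|->5, |5|->6.5
Step 3: Attach original signs; sum ranks with positive sign and with negative sign.
W+ = 6.5 + 4 + 3 = 13.5
W- = 8 + 1.5 + 1.5 + 5 + 6.5 = 22.5
(Check: W+ + W- = 36 should equal n(n+1)/2 = 36.)
Step 4: Test statistic W = min(W+, W-) = 13.5.
Step 5: Ties in |d|, so use the tie-corrected normal approximation.
        E[W] = n(n+1)/4 = 8*9/4 = 18.
        Tie groups: |d|=1 (t=2), |d|=5 (t=2); sum(t^3 - t) = 12.
        Var[W] = n(n+1)(2n+1)/24 - sum(t^3-t)/48 = 1224/24 - 12/48 = 50.75.
        z = (W - E[W]) / sqrt(Var[W]) = (13.5 - 18) / 7.1239 = -0.6317.
        Two-sided p = 2*Phi(z) = 0.527599.
Step 6: alpha = 0.05. fail to reject H0.

W+ = 13.5, W- = 22.5, W = min = 13.5, p = 0.527599, fail to reject H0.


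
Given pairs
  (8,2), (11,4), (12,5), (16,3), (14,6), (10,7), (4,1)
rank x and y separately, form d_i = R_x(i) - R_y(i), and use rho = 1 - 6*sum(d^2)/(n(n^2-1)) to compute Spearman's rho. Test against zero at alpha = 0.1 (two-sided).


Step 1: Rank x and y separately (midranks; no ties here).
rank(x): 8->2, 11->4, 12->5, 16->7, 14->6, 10->3, 4->1
rank(y): 2->2, 4->4, 5->5, 3->3, 6->6, 7->7, 1->1
Step 2: d_i = R_x(i) - R_y(i); compute d_i^2.
  (2-2)^2=0, (4-4)^2=0, (5-5)^2=0, (7-3)^2=16, (6-6)^2=0, (3-7)^2=16, (1-1)^2=0
sum(d^2) = 32.
Step 3: rho = 1 - 6*32 / (7*(7^2 - 1)) = 1 - 192/336 = 0.428571.
Step 4: Under H0, t = rho * sqrt((n-2)/(1-rho^2)) = 1.0607 ~ t(5).
Step 5: Two-sided p-value from the t-distribution with 5 df = 0.337368.
Step 6: alpha = 0.1. fail to reject H0.

rho = 0.4286, p = 0.337368, fail to reject H0 at alpha = 0.1.


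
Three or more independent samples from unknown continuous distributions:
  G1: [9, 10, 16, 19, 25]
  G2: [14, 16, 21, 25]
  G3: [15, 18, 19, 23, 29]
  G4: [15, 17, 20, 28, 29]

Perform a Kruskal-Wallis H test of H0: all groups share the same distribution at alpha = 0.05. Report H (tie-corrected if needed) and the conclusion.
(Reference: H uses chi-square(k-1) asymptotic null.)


Step 1: Combine all N = 19 observations and assign midranks.
sorted (value, group, rank): (9,G1,1), (10,G1,2), (14,G2,3), (15,G3,4.5), (15,G4,4.5), (16,G1,6.5), (16,G2,6.5), (17,G4,8), (18,G3,9), (19,G1,10.5), (19,G3,10.5), (20,G4,12), (21,G2,13), (23,G3,14), (25,G1,15.5), (25,G2,15.5), (28,G4,17), (29,G3,18.5), (29,G4,18.5)
Step 2: Sum ranks within each group.
R_1 = 35.5 (n_1 = 5)
R_2 = 38 (n_2 = 4)
R_3 = 56.5 (n_3 = 5)
R_4 = 60 (n_4 = 5)
Step 3: H = 12/(N(N+1)) * sum(R_i^2/n_i) - 3(N+1)
     = 12/(19*20) * (35.5^2/5 + 38^2/4 + 56.5^2/5 + 60^2/5) - 3*20
     = 0.031579 * 1971.5 - 60
     = 2.257895.
Step 4: Ties present; correction factor C = 1 - 30/(19^3 - 19) = 0.995614. Corrected H = 2.257895 / 0.995614 = 2.267841.
Step 5: Under H0, H ~ chi^2(3); p-value = 0.518710.
Step 6: alpha = 0.05. fail to reject H0.

H = 2.2678, df = 3, p = 0.518710, fail to reject H0.


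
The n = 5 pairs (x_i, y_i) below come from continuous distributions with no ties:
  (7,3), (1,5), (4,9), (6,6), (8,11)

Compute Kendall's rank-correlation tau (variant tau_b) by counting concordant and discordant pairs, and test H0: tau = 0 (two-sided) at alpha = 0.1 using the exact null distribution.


Step 1: Enumerate the 10 unordered pairs (i,j) with i<j and classify each by sign(x_j-x_i) * sign(y_j-y_i).
  (1,2):dx=-6,dy=+2->D; (1,3):dx=-3,dy=+6->D; (1,4):dx=-1,dy=+3->D; (1,5):dx=+1,dy=+8->C
  (2,3):dx=+3,dy=+4->C; (2,4):dx=+5,dy=+1->C; (2,5):dx=+7,dy=+6->C; (3,4):dx=+2,dy=-3->D
  (3,5):dx=+4,dy=+2->C; (4,5):dx=+2,dy=+5->C
Step 2: C = 6, D = 4, total pairs = 10.
Step 3: tau = (C - D)/(n(n-1)/2) = (6 - 4)/10 = 0.200000.
Step 4: Exact two-sided p-value (enumerate n! = 120 permutations of y under H0): p = 0.816667.
Step 5: alpha = 0.1. fail to reject H0.

tau_b = 0.2000 (C=6, D=4), p = 0.816667, fail to reject H0.


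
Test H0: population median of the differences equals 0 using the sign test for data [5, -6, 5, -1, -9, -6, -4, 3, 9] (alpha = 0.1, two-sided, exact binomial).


Step 1: Discard zero differences. Original n = 9; n_eff = number of nonzero differences = 9.
Nonzero differences (with sign): +5, -6, +5, -1, -9, -6, -4, +3, +9
Step 2: Count signs: positive = 4, negative = 5.
Step 3: Under H0: P(positive) = 0.5, so the number of positives S ~ Bin(9, 0.5).
Step 4: Two-sided exact p-value = sum of Bin(9,0.5) probabilities at or below the observed probability = 1.000000.
Step 5: alpha = 0.1. fail to reject H0.

n_eff = 9, pos = 4, neg = 5, p = 1.000000, fail to reject H0.


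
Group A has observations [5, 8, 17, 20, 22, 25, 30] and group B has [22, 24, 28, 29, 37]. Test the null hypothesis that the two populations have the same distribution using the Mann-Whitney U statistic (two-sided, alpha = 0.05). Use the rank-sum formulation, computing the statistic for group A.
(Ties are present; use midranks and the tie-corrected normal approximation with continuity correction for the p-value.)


Step 1: Combine and sort all 12 observations; assign midranks.
sorted (value, group): (5,X), (8,X), (17,X), (20,X), (22,X), (22,Y), (24,Y), (25,X), (28,Y), (29,Y), (30,X), (37,Y)
ranks: 5->1, 8->2, 17->3, 20->4, 22->5.5, 22->5.5, 24->7, 25->8, 28->9, 29->10, 30->11, 37->12
Step 2: Rank sum for X: R1 = 1 + 2 + 3 + 4 + 5.5 + 8 + 11 = 34.5.
Step 3: U_X = R1 - n1(n1+1)/2 = 34.5 - 7*8/2 = 34.5 - 28 = 6.5.
       U_Y = n1*n2 - U_X = 35 - 6.5 = 28.5.
Step 4: Ties are present, so use the tie-corrected normal approximation (with continuity correction) for the p-value.
Step 5: p-value = 0.087602; compare to alpha = 0.05. fail to reject H0.

U_X = 6.5, p = 0.087602, fail to reject H0 at alpha = 0.05.


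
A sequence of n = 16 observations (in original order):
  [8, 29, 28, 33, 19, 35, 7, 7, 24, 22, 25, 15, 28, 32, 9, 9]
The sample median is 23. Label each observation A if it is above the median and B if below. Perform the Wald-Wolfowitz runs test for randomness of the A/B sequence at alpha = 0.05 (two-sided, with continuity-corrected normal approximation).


Step 1: Compute median = 23; label A = above, B = below.
Labels in order: BAAABABBABABAABB  (n_A = 8, n_B = 8)
Step 2: Count runs R = 11.
Step 3: Under H0 (random ordering), E[R] = 2*n_A*n_B/(n_A+n_B) + 1 = 2*8*8/16 + 1 = 9.0000.
        Var[R] = 2*n_A*n_B*(2*n_A*n_B - n_A - n_B) / ((n_A+n_B)^2 * (n_A+n_B-1)) = 14336/3840 = 3.7333.
        SD[R] = 1.9322.
Step 4: Continuity-corrected z = (R - 0.5 - E[R]) / SD[R] = (11 - 0.5 - 9.0000) / 1.9322 = 0.7763.
Step 5: Two-sided p-value via normal approximation = 2*(1 - Phi(|z|)) = 0.437558.
Step 6: alpha = 0.05. fail to reject H0.

R = 11, z = 0.7763, p = 0.437558, fail to reject H0.


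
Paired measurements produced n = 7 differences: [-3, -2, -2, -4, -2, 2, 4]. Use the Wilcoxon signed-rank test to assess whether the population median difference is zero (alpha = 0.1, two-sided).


Step 1: Drop any zero differences (none here) and take |d_i|.
|d| = [3, 2, 2, 4, 2, 2, 4]
Step 2: Midrank |d_i| (ties get averaged ranks).
ranks: |3|->5, |2|->2.5, |2|->2.5, |4|->6.5, |2|->2.5, |2|->2.5, |4|->6.5
Step 3: Attach original signs; sum ranks with positive sign and with negative sign.
W+ = 2.5 + 6.5 = 9
W- = 5 + 2.5 + 2.5 + 6.5 + 2.5 = 19
(Check: W+ + W- = 28 should equal n(n+1)/2 = 28.)
Step 4: Test statistic W = min(W+, W-) = 9.
Step 5: Ties in |d|, so use the tie-corrected normal approximation.
        E[W] = n(n+1)/4 = 7*8/4 = 14.
        Tie groups: |d|=2 (t=4), |d|=4 (t=2); sum(t^3 - t) = 66.
        Var[W] = n(n+1)(2n+1)/24 - sum(t^3-t)/48 = 840/24 - 66/48 = 33.625.
        z = (W - E[W]) / sqrt(Var[W]) = (9 - 14) / 5.7987 = -0.8623.
        Two-sided p = 2*Phi(z) = 0.388544.
Step 6: alpha = 0.1. fail to reject H0.

W+ = 9, W- = 19, W = min = 9, p = 0.388544, fail to reject H0.


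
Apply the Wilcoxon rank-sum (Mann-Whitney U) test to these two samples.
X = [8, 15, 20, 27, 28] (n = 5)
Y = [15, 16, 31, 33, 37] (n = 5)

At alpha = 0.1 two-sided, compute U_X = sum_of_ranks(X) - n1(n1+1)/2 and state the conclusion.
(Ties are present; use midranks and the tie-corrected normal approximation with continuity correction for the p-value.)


Step 1: Combine and sort all 10 observations; assign midranks.
sorted (value, group): (8,X), (15,X), (15,Y), (16,Y), (20,X), (27,X), (28,X), (31,Y), (33,Y), (37,Y)
ranks: 8->1, 15->2.5, 15->2.5, 16->4, 20->5, 27->6, 28->7, 31->8, 33->9, 37->10
Step 2: Rank sum for X: R1 = 1 + 2.5 + 5 + 6 + 7 = 21.5.
Step 3: U_X = R1 - n1(n1+1)/2 = 21.5 - 5*6/2 = 21.5 - 15 = 6.5.
       U_Y = n1*n2 - U_X = 25 - 6.5 = 18.5.
Step 4: Ties are present, so use the tie-corrected normal approximation (with continuity correction) for the p-value.
Step 5: p-value = 0.249153; compare to alpha = 0.1. fail to reject H0.

U_X = 6.5, p = 0.249153, fail to reject H0 at alpha = 0.1.


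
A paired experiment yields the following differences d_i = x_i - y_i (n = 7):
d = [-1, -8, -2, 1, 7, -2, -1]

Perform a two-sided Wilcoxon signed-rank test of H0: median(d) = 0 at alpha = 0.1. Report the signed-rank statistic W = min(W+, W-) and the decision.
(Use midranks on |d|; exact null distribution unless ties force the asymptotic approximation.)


Step 1: Drop any zero differences (none here) and take |d_i|.
|d| = [1, 8, 2, 1, 7, 2, 1]
Step 2: Midrank |d_i| (ties get averaged ranks).
ranks: |1|->2, |8|->7, |2|->4.5, |1|->2, |7|->6, |2|->4.5, |1|->2
Step 3: Attach original signs; sum ranks with positive sign and with negative sign.
W+ = 2 + 6 = 8
W- = 2 + 7 + 4.5 + 4.5 + 2 = 20
(Check: W+ + W- = 28 should equal n(n+1)/2 = 28.)
Step 4: Test statistic W = min(W+, W-) = 8.
Step 5: Ties in |d|, so use the tie-corrected normal approximation.
        E[W] = n(n+1)/4 = 7*8/4 = 14.
        Tie groups: |d|=1 (t=3), |d|=2 (t=2); sum(t^3 - t) = 30.
        Var[W] = n(n+1)(2n+1)/24 - sum(t^3-t)/48 = 840/24 - 30/48 = 34.375.
        z = (W - E[W]) / sqrt(Var[W]) = (8 - 14) / 5.8630 = -1.0234.
        Two-sided p = 2*Phi(z) = 0.306136.
Step 6: alpha = 0.1. fail to reject H0.

W+ = 8, W- = 20, W = min = 8, p = 0.306136, fail to reject H0.


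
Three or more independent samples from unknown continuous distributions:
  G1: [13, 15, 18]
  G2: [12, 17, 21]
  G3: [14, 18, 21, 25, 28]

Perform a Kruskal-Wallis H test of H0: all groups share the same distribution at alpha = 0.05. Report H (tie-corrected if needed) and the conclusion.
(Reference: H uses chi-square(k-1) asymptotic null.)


Step 1: Combine all N = 11 observations and assign midranks.
sorted (value, group, rank): (12,G2,1), (13,G1,2), (14,G3,3), (15,G1,4), (17,G2,5), (18,G1,6.5), (18,G3,6.5), (21,G2,8.5), (21,G3,8.5), (25,G3,10), (28,G3,11)
Step 2: Sum ranks within each group.
R_1 = 12.5 (n_1 = 3)
R_2 = 14.5 (n_2 = 3)
R_3 = 39 (n_3 = 5)
Step 3: H = 12/(N(N+1)) * sum(R_i^2/n_i) - 3(N+1)
     = 12/(11*12) * (12.5^2/3 + 14.5^2/3 + 39^2/5) - 3*12
     = 0.090909 * 426.367 - 36
     = 2.760606.
Step 4: Ties present; correction factor C = 1 - 12/(11^3 - 11) = 0.990909. Corrected H = 2.760606 / 0.990909 = 2.785933.
Step 5: Under H0, H ~ chi^2(2); p-value = 0.248338.
Step 6: alpha = 0.05. fail to reject H0.

H = 2.7859, df = 2, p = 0.248338, fail to reject H0.


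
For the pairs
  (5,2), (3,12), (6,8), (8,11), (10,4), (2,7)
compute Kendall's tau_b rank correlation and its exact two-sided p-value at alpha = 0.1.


Step 1: Enumerate the 15 unordered pairs (i,j) with i<j and classify each by sign(x_j-x_i) * sign(y_j-y_i).
  (1,2):dx=-2,dy=+10->D; (1,3):dx=+1,dy=+6->C; (1,4):dx=+3,dy=+9->C; (1,5):dx=+5,dy=+2->C
  (1,6):dx=-3,dy=+5->D; (2,3):dx=+3,dy=-4->D; (2,4):dx=+5,dy=-1->D; (2,5):dx=+7,dy=-8->D
  (2,6):dx=-1,dy=-5->C; (3,4):dx=+2,dy=+3->C; (3,5):dx=+4,dy=-4->D; (3,6):dx=-4,dy=-1->C
  (4,5):dx=+2,dy=-7->D; (4,6):dx=-6,dy=-4->C; (5,6):dx=-8,dy=+3->D
Step 2: C = 7, D = 8, total pairs = 15.
Step 3: tau = (C - D)/(n(n-1)/2) = (7 - 8)/15 = -0.066667.
Step 4: Exact two-sided p-value (enumerate n! = 720 permutations of y under H0): p = 1.000000.
Step 5: alpha = 0.1. fail to reject H0.

tau_b = -0.0667 (C=7, D=8), p = 1.000000, fail to reject H0.


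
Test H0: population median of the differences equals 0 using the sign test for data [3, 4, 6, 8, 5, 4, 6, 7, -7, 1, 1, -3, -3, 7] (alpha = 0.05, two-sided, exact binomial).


Step 1: Discard zero differences. Original n = 14; n_eff = number of nonzero differences = 14.
Nonzero differences (with sign): +3, +4, +6, +8, +5, +4, +6, +7, -7, +1, +1, -3, -3, +7
Step 2: Count signs: positive = 11, negative = 3.
Step 3: Under H0: P(positive) = 0.5, so the number of positives S ~ Bin(14, 0.5).
Step 4: Two-sided exact p-value = sum of Bin(14,0.5) probabilities at or below the observed probability = 0.057373.
Step 5: alpha = 0.05. fail to reject H0.

n_eff = 14, pos = 11, neg = 3, p = 0.057373, fail to reject H0.


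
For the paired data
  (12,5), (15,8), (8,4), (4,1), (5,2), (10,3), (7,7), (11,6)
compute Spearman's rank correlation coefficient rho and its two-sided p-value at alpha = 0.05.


Step 1: Rank x and y separately (midranks; no ties here).
rank(x): 12->7, 15->8, 8->4, 4->1, 5->2, 10->5, 7->3, 11->6
rank(y): 5->5, 8->8, 4->4, 1->1, 2->2, 3->3, 7->7, 6->6
Step 2: d_i = R_x(i) - R_y(i); compute d_i^2.
  (7-5)^2=4, (8-8)^2=0, (4-4)^2=0, (1-1)^2=0, (2-2)^2=0, (5-3)^2=4, (3-7)^2=16, (6-6)^2=0
sum(d^2) = 24.
Step 3: rho = 1 - 6*24 / (8*(8^2 - 1)) = 1 - 144/504 = 0.714286.
Step 4: Under H0, t = rho * sqrt((n-2)/(1-rho^2)) = 2.5000 ~ t(6).
Step 5: Two-sided p-value from the t-distribution with 6 df = 0.046528.
Step 6: alpha = 0.05. reject H0.

rho = 0.7143, p = 0.046528, reject H0 at alpha = 0.05.


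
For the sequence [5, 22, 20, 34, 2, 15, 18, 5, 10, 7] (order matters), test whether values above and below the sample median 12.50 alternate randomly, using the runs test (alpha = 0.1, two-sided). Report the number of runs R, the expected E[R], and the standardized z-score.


Step 1: Compute median = 12.50; label A = above, B = below.
Labels in order: BAAABAABBB  (n_A = 5, n_B = 5)
Step 2: Count runs R = 5.
Step 3: Under H0 (random ordering), E[R] = 2*n_A*n_B/(n_A+n_B) + 1 = 2*5*5/10 + 1 = 6.0000.
        Var[R] = 2*n_A*n_B*(2*n_A*n_B - n_A - n_B) / ((n_A+n_B)^2 * (n_A+n_B-1)) = 2000/900 = 2.2222.
        SD[R] = 1.4907.
Step 4: Continuity-corrected z = (R + 0.5 - E[R]) / SD[R] = (5 + 0.5 - 6.0000) / 1.4907 = -0.3354.
Step 5: Two-sided p-value via normal approximation = 2*(1 - Phi(|z|)) = 0.737316.
Step 6: alpha = 0.1. fail to reject H0.

R = 5, z = -0.3354, p = 0.737316, fail to reject H0.


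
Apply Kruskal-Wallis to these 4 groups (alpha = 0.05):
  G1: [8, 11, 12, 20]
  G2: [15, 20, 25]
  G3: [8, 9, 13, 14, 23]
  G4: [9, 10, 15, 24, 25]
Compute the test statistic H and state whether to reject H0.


Step 1: Combine all N = 17 observations and assign midranks.
sorted (value, group, rank): (8,G1,1.5), (8,G3,1.5), (9,G3,3.5), (9,G4,3.5), (10,G4,5), (11,G1,6), (12,G1,7), (13,G3,8), (14,G3,9), (15,G2,10.5), (15,G4,10.5), (20,G1,12.5), (20,G2,12.5), (23,G3,14), (24,G4,15), (25,G2,16.5), (25,G4,16.5)
Step 2: Sum ranks within each group.
R_1 = 27 (n_1 = 4)
R_2 = 39.5 (n_2 = 3)
R_3 = 36 (n_3 = 5)
R_4 = 50.5 (n_4 = 5)
Step 3: H = 12/(N(N+1)) * sum(R_i^2/n_i) - 3(N+1)
     = 12/(17*18) * (27^2/4 + 39.5^2/3 + 36^2/5 + 50.5^2/5) - 3*18
     = 0.039216 * 1471.58 - 54
     = 3.709150.
Step 4: Ties present; correction factor C = 1 - 30/(17^3 - 17) = 0.993873. Corrected H = 3.709150 / 0.993873 = 3.732018.
Step 5: Under H0, H ~ chi^2(3); p-value = 0.291893.
Step 6: alpha = 0.05. fail to reject H0.

H = 3.7320, df = 3, p = 0.291893, fail to reject H0.


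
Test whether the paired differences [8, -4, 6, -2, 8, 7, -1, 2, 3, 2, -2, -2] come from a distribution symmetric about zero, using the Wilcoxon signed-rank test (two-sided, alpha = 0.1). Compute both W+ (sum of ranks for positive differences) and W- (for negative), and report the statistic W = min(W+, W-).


Step 1: Drop any zero differences (none here) and take |d_i|.
|d| = [8, 4, 6, 2, 8, 7, 1, 2, 3, 2, 2, 2]
Step 2: Midrank |d_i| (ties get averaged ranks).
ranks: |8|->11.5, |4|->8, |6|->9, |2|->4, |8|->11.5, |7|->10, |1|->1, |2|->4, |3|->7, |2|->4, |2|->4, |2|->4
Step 3: Attach original signs; sum ranks with positive sign and with negative sign.
W+ = 11.5 + 9 + 11.5 + 10 + 4 + 7 + 4 = 57
W- = 8 + 4 + 1 + 4 + 4 = 21
(Check: W+ + W- = 78 should equal n(n+1)/2 = 78.)
Step 4: Test statistic W = min(W+, W-) = 21.
Step 5: Ties in |d|, so use the tie-corrected normal approximation.
        E[W] = n(n+1)/4 = 12*13/4 = 39.
        Tie groups: |d|=2 (t=5), |d|=8 (t=2); sum(t^3 - t) = 126.
        Var[W] = n(n+1)(2n+1)/24 - sum(t^3-t)/48 = 3900/24 - 126/48 = 159.875.
        z = (W - E[W]) / sqrt(Var[W]) = (21 - 39) / 12.6442 = -1.4236.
        Two-sided p = 2*Phi(z) = 0.154568.
Step 6: alpha = 0.1. fail to reject H0.

W+ = 57, W- = 21, W = min = 21, p = 0.154568, fail to reject H0.


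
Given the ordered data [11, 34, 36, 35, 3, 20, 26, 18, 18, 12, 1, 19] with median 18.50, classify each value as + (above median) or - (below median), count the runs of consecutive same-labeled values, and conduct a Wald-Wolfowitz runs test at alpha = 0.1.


Step 1: Compute median = 18.50; label A = above, B = below.
Labels in order: BAAABAABBBBA  (n_A = 6, n_B = 6)
Step 2: Count runs R = 6.
Step 3: Under H0 (random ordering), E[R] = 2*n_A*n_B/(n_A+n_B) + 1 = 2*6*6/12 + 1 = 7.0000.
        Var[R] = 2*n_A*n_B*(2*n_A*n_B - n_A - n_B) / ((n_A+n_B)^2 * (n_A+n_B-1)) = 4320/1584 = 2.7273.
        SD[R] = 1.6514.
Step 4: Continuity-corrected z = (R + 0.5 - E[R]) / SD[R] = (6 + 0.5 - 7.0000) / 1.6514 = -0.3028.
Step 5: Two-sided p-value via normal approximation = 2*(1 - Phi(|z|)) = 0.762069.
Step 6: alpha = 0.1. fail to reject H0.

R = 6, z = -0.3028, p = 0.762069, fail to reject H0.


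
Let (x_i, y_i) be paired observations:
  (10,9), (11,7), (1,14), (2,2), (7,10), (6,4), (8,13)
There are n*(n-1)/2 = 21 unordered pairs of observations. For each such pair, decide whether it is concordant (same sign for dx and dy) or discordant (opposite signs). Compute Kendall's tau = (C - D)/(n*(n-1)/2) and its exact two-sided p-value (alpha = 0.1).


Step 1: Enumerate the 21 unordered pairs (i,j) with i<j and classify each by sign(x_j-x_i) * sign(y_j-y_i).
  (1,2):dx=+1,dy=-2->D; (1,3):dx=-9,dy=+5->D; (1,4):dx=-8,dy=-7->C; (1,5):dx=-3,dy=+1->D
  (1,6):dx=-4,dy=-5->C; (1,7):dx=-2,dy=+4->D; (2,3):dx=-10,dy=+7->D; (2,4):dx=-9,dy=-5->C
  (2,5):dx=-4,dy=+3->D; (2,6):dx=-5,dy=-3->C; (2,7):dx=-3,dy=+6->D; (3,4):dx=+1,dy=-12->D
  (3,5):dx=+6,dy=-4->D; (3,6):dx=+5,dy=-10->D; (3,7):dx=+7,dy=-1->D; (4,5):dx=+5,dy=+8->C
  (4,6):dx=+4,dy=+2->C; (4,7):dx=+6,dy=+11->C; (5,6):dx=-1,dy=-6->C; (5,7):dx=+1,dy=+3->C
  (6,7):dx=+2,dy=+9->C
Step 2: C = 10, D = 11, total pairs = 21.
Step 3: tau = (C - D)/(n(n-1)/2) = (10 - 11)/21 = -0.047619.
Step 4: Exact two-sided p-value (enumerate n! = 5040 permutations of y under H0): p = 1.000000.
Step 5: alpha = 0.1. fail to reject H0.

tau_b = -0.0476 (C=10, D=11), p = 1.000000, fail to reject H0.


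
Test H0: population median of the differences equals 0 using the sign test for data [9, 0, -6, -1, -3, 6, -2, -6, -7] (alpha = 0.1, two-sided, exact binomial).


Step 1: Discard zero differences. Original n = 9; n_eff = number of nonzero differences = 8.
Nonzero differences (with sign): +9, -6, -1, -3, +6, -2, -6, -7
Step 2: Count signs: positive = 2, negative = 6.
Step 3: Under H0: P(positive) = 0.5, so the number of positives S ~ Bin(8, 0.5).
Step 4: Two-sided exact p-value = sum of Bin(8,0.5) probabilities at or below the observed probability = 0.289062.
Step 5: alpha = 0.1. fail to reject H0.

n_eff = 8, pos = 2, neg = 6, p = 0.289062, fail to reject H0.


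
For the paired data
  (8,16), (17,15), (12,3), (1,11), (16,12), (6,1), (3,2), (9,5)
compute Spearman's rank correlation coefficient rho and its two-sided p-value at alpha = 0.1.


Step 1: Rank x and y separately (midranks; no ties here).
rank(x): 8->4, 17->8, 12->6, 1->1, 16->7, 6->3, 3->2, 9->5
rank(y): 16->8, 15->7, 3->3, 11->5, 12->6, 1->1, 2->2, 5->4
Step 2: d_i = R_x(i) - R_y(i); compute d_i^2.
  (4-8)^2=16, (8-7)^2=1, (6-3)^2=9, (1-5)^2=16, (7-6)^2=1, (3-1)^2=4, (2-2)^2=0, (5-4)^2=1
sum(d^2) = 48.
Step 3: rho = 1 - 6*48 / (8*(8^2 - 1)) = 1 - 288/504 = 0.428571.
Step 4: Under H0, t = rho * sqrt((n-2)/(1-rho^2)) = 1.1619 ~ t(6).
Step 5: Two-sided p-value from the t-distribution with 6 df = 0.289403.
Step 6: alpha = 0.1. fail to reject H0.

rho = 0.4286, p = 0.289403, fail to reject H0 at alpha = 0.1.


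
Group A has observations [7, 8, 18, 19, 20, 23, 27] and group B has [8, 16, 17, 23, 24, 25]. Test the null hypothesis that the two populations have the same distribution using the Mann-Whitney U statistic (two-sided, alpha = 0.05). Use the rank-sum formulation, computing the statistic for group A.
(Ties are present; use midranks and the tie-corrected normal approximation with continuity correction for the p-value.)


Step 1: Combine and sort all 13 observations; assign midranks.
sorted (value, group): (7,X), (8,X), (8,Y), (16,Y), (17,Y), (18,X), (19,X), (20,X), (23,X), (23,Y), (24,Y), (25,Y), (27,X)
ranks: 7->1, 8->2.5, 8->2.5, 16->4, 17->5, 18->6, 19->7, 20->8, 23->9.5, 23->9.5, 24->11, 25->12, 27->13
Step 2: Rank sum for X: R1 = 1 + 2.5 + 6 + 7 + 8 + 9.5 + 13 = 47.
Step 3: U_X = R1 - n1(n1+1)/2 = 47 - 7*8/2 = 47 - 28 = 19.
       U_Y = n1*n2 - U_X = 42 - 19 = 23.
Step 4: Ties are present, so use the tie-corrected normal approximation (with continuity correction) for the p-value.
Step 5: p-value = 0.829863; compare to alpha = 0.05. fail to reject H0.

U_X = 19, p = 0.829863, fail to reject H0 at alpha = 0.05.


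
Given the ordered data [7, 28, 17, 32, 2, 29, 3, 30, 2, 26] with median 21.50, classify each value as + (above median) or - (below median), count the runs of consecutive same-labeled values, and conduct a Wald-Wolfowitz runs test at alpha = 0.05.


Step 1: Compute median = 21.50; label A = above, B = below.
Labels in order: BABABABABA  (n_A = 5, n_B = 5)
Step 2: Count runs R = 10.
Step 3: Under H0 (random ordering), E[R] = 2*n_A*n_B/(n_A+n_B) + 1 = 2*5*5/10 + 1 = 6.0000.
        Var[R] = 2*n_A*n_B*(2*n_A*n_B - n_A - n_B) / ((n_A+n_B)^2 * (n_A+n_B-1)) = 2000/900 = 2.2222.
        SD[R] = 1.4907.
Step 4: Continuity-corrected z = (R - 0.5 - E[R]) / SD[R] = (10 - 0.5 - 6.0000) / 1.4907 = 2.3479.
Step 5: Two-sided p-value via normal approximation = 2*(1 - Phi(|z|)) = 0.018881.
Step 6: alpha = 0.05. reject H0.

R = 10, z = 2.3479, p = 0.018881, reject H0.


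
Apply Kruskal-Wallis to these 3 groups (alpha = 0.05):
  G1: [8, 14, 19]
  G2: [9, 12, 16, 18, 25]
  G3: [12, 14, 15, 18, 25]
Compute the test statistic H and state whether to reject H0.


Step 1: Combine all N = 13 observations and assign midranks.
sorted (value, group, rank): (8,G1,1), (9,G2,2), (12,G2,3.5), (12,G3,3.5), (14,G1,5.5), (14,G3,5.5), (15,G3,7), (16,G2,8), (18,G2,9.5), (18,G3,9.5), (19,G1,11), (25,G2,12.5), (25,G3,12.5)
Step 2: Sum ranks within each group.
R_1 = 17.5 (n_1 = 3)
R_2 = 35.5 (n_2 = 5)
R_3 = 38 (n_3 = 5)
Step 3: H = 12/(N(N+1)) * sum(R_i^2/n_i) - 3(N+1)
     = 12/(13*14) * (17.5^2/3 + 35.5^2/5 + 38^2/5) - 3*14
     = 0.065934 * 642.933 - 42
     = 0.391209.
Step 4: Ties present; correction factor C = 1 - 24/(13^3 - 13) = 0.989011. Corrected H = 0.391209 / 0.989011 = 0.395556.
Step 5: Under H0, H ~ chi^2(2); p-value = 0.820552.
Step 6: alpha = 0.05. fail to reject H0.

H = 0.3956, df = 2, p = 0.820552, fail to reject H0.


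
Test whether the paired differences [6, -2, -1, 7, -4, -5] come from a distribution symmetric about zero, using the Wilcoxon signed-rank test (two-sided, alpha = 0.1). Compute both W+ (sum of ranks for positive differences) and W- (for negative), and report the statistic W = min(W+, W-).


Step 1: Drop any zero differences (none here) and take |d_i|.
|d| = [6, 2, 1, 7, 4, 5]
Step 2: Midrank |d_i| (ties get averaged ranks).
ranks: |6|->5, |2|->2, |1|->1, |7|->6, |4|->3, |5|->4
Step 3: Attach original signs; sum ranks with positive sign and with negative sign.
W+ = 5 + 6 = 11
W- = 2 + 1 + 3 + 4 = 10
(Check: W+ + W- = 21 should equal n(n+1)/2 = 21.)
Step 4: Test statistic W = min(W+, W-) = 10.
Step 5: No ties, so the exact null distribution over the 2^6 = 64 sign assignments gives the two-sided p-value = 1.000000.
Step 6: alpha = 0.1. fail to reject H0.

W+ = 11, W- = 10, W = min = 10, p = 1.000000, fail to reject H0.


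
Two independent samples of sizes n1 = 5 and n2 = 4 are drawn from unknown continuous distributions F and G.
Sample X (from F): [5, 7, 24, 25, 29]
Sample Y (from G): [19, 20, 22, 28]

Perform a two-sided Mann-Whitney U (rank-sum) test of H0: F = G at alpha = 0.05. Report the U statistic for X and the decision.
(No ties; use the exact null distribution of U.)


Step 1: Combine and sort all 9 observations; assign midranks.
sorted (value, group): (5,X), (7,X), (19,Y), (20,Y), (22,Y), (24,X), (25,X), (28,Y), (29,X)
ranks: 5->1, 7->2, 19->3, 20->4, 22->5, 24->6, 25->7, 28->8, 29->9
Step 2: Rank sum for X: R1 = 1 + 2 + 6 + 7 + 9 = 25.
Step 3: U_X = R1 - n1(n1+1)/2 = 25 - 5*6/2 = 25 - 15 = 10.
       U_Y = n1*n2 - U_X = 20 - 10 = 10.
Step 4: No ties, so the exact null distribution of U (based on enumerating the C(9,5) = 126 equally likely rank assignments) gives the two-sided p-value.
Step 5: p-value = 1.000000; compare to alpha = 0.05. fail to reject H0.

U_X = 10, p = 1.000000, fail to reject H0 at alpha = 0.05.


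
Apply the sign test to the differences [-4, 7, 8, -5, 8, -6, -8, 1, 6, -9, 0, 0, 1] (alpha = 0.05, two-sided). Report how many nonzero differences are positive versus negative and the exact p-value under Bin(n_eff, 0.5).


Step 1: Discard zero differences. Original n = 13; n_eff = number of nonzero differences = 11.
Nonzero differences (with sign): -4, +7, +8, -5, +8, -6, -8, +1, +6, -9, +1
Step 2: Count signs: positive = 6, negative = 5.
Step 3: Under H0: P(positive) = 0.5, so the number of positives S ~ Bin(11, 0.5).
Step 4: Two-sided exact p-value = sum of Bin(11,0.5) probabilities at or below the observed probability = 1.000000.
Step 5: alpha = 0.05. fail to reject H0.

n_eff = 11, pos = 6, neg = 5, p = 1.000000, fail to reject H0.


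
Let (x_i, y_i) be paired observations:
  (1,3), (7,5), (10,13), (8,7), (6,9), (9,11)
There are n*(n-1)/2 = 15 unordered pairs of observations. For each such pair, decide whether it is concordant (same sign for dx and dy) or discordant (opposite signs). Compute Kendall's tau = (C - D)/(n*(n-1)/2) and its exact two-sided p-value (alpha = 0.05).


Step 1: Enumerate the 15 unordered pairs (i,j) with i<j and classify each by sign(x_j-x_i) * sign(y_j-y_i).
  (1,2):dx=+6,dy=+2->C; (1,3):dx=+9,dy=+10->C; (1,4):dx=+7,dy=+4->C; (1,5):dx=+5,dy=+6->C
  (1,6):dx=+8,dy=+8->C; (2,3):dx=+3,dy=+8->C; (2,4):dx=+1,dy=+2->C; (2,5):dx=-1,dy=+4->D
  (2,6):dx=+2,dy=+6->C; (3,4):dx=-2,dy=-6->C; (3,5):dx=-4,dy=-4->C; (3,6):dx=-1,dy=-2->C
  (4,5):dx=-2,dy=+2->D; (4,6):dx=+1,dy=+4->C; (5,6):dx=+3,dy=+2->C
Step 2: C = 13, D = 2, total pairs = 15.
Step 3: tau = (C - D)/(n(n-1)/2) = (13 - 2)/15 = 0.733333.
Step 4: Exact two-sided p-value (enumerate n! = 720 permutations of y under H0): p = 0.055556.
Step 5: alpha = 0.05. fail to reject H0.

tau_b = 0.7333 (C=13, D=2), p = 0.055556, fail to reject H0.


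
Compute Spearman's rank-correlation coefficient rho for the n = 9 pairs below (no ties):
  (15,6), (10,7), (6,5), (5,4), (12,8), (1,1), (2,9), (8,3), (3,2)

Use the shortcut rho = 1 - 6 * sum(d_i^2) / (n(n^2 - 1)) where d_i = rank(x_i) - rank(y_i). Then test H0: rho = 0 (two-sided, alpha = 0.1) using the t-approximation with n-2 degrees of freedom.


Step 1: Rank x and y separately (midranks; no ties here).
rank(x): 15->9, 10->7, 6->5, 5->4, 12->8, 1->1, 2->2, 8->6, 3->3
rank(y): 6->6, 7->7, 5->5, 4->4, 8->8, 1->1, 9->9, 3->3, 2->2
Step 2: d_i = R_x(i) - R_y(i); compute d_i^2.
  (9-6)^2=9, (7-7)^2=0, (5-5)^2=0, (4-4)^2=0, (8-8)^2=0, (1-1)^2=0, (2-9)^2=49, (6-3)^2=9, (3-2)^2=1
sum(d^2) = 68.
Step 3: rho = 1 - 6*68 / (9*(9^2 - 1)) = 1 - 408/720 = 0.433333.
Step 4: Under H0, t = rho * sqrt((n-2)/(1-rho^2)) = 1.2721 ~ t(7).
Step 5: Two-sided p-value from the t-distribution with 7 df = 0.243952.
Step 6: alpha = 0.1. fail to reject H0.

rho = 0.4333, p = 0.243952, fail to reject H0 at alpha = 0.1.
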